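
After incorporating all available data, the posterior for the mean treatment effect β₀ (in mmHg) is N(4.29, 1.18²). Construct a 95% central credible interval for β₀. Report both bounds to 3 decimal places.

[1.977, 6.603]

The posterior is symmetric, so the 95% equal-tailed interval is β₀ = 4.29 ± z·1.18 with z = 1.960.
Half-width: 1.960 × 1.18 = 2.313.
4.29 − 2.313 = 1.977; 4.29 + 2.313 = 6.603.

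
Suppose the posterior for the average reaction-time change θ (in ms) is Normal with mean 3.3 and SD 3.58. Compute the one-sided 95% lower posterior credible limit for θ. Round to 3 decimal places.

Need L with P(θ ≥ L) = 0.95: L = 3.3 − z_{0.05}·3.58.
z = 1.645; L = 3.3 − 1.645 × 3.58 = -2.589.

-2.589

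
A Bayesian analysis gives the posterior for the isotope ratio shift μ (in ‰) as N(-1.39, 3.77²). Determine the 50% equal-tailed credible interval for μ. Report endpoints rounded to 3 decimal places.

[-3.933, 1.153]

The posterior is symmetric, so the 50% equal-tailed interval is μ = -1.39 ± z·3.77 with z = 0.674.
Half-width: 0.674 × 3.77 = 2.543.
-1.39 − 2.543 = -3.933; -1.39 + 2.543 = 1.153.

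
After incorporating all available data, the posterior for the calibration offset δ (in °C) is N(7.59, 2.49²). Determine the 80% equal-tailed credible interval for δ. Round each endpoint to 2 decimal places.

[4.40, 10.78]

The posterior is symmetric, so the 80% equal-tailed interval is δ = 7.59 ± z·2.49 with z = 1.282.
Half-width: 1.282 × 2.49 = 3.19.
7.59 − 3.19 = 4.40; 7.59 + 3.19 = 10.78.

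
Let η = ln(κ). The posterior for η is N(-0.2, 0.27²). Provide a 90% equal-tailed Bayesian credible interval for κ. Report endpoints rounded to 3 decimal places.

[0.525, 1.276]

On the log scale the 90% interval is -0.2 ± 1.645 × 0.27 = [-0.6441, 0.2441].
Exponentiate: [e^-0.6441, e^0.2441] = [0.525, 1.276].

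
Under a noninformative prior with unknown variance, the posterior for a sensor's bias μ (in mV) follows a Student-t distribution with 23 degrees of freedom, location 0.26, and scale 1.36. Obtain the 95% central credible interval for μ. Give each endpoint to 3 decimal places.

The t_23 distribution is symmetric; the 95% interval is 0.26 ± t·1.36 with t_{0.975,23} = 2.069.
Half-width: 2.069 × 1.36 = 2.813.
0.26 − 2.813 = -2.553; 0.26 + 2.813 = 3.073.

[-2.553, 3.073]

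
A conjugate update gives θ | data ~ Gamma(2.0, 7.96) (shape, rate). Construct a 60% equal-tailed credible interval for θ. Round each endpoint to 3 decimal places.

[0.104, 0.376]

Posterior: Gamma(shape 2.0, rate 7.96).
Equal-tailed 60% interval: Gamma(2.0, 7.96) quantiles at 0.2 and 0.8.
Posterior mean ≈ 0.251, SD ≈ 0.178; a Normal approximation gives roughly [0.102, 0.401].
Exact: lower = 0.104; upper = 0.376.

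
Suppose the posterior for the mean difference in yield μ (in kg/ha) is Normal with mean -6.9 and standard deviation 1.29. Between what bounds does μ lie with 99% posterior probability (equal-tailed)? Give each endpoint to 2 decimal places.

[-10.22, -3.58]

The posterior is symmetric, so the 99% equal-tailed interval is μ = -6.9 ± z·1.29 with z = 2.576.
Half-width: 2.576 × 1.29 = 3.32.
-6.9 − 3.32 = -10.22; -6.9 + 3.32 = -3.58.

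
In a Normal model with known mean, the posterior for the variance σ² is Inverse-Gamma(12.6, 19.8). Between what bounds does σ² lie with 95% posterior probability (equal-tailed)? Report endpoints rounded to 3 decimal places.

[0.968, 2.985]

Inverse-Gamma(12.6, 19.8) quantiles: F⁻¹(0.025) and F⁻¹(0.975).
Equivalently, 1/σ² ~ Gamma(12.6, rate = 19.8); invert its 0.975 and 0.025 quantiles.
Posterior mean ≈ 1.707, SD ≈ 0.524; a Normal approximation gives roughly [0.679, 2.734].
Exact: lower = 0.968; upper = 2.985.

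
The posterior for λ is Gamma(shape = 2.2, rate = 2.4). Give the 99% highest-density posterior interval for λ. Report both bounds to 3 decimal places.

The posterior is unimodal and skewed, so the HPD interval has equal density at both endpoints and is the shortest 99% interval.
Solving f(0.009) = f(2.923) with F(2.923) − F(0.009) = 0.99 gives [0.009, 2.923].
For comparison, the equal-tailed interval is [0.059, 3.256]; the HPD is narrower and shifted toward the mode.

[0.009, 2.923]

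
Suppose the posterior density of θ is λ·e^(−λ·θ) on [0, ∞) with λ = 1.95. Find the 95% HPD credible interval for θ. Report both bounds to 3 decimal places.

The exponential density is strictly decreasing on [0, ∞), so the HPD interval is anchored at 0: [0, q] with P(θ ≤ q) = 0.95.
q = −ln(1 − 0.95) / 1.95 = 2.9957 / 1.95 = 1.536.

[0.000, 1.536]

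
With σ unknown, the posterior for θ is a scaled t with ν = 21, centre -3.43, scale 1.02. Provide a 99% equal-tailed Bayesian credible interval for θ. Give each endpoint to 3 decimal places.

The t_21 distribution is symmetric; the 99% interval is -3.43 ± t·1.02 with t_{0.995,21} = 2.831.
Half-width: 2.831 × 1.02 = 2.888.
-3.43 − 2.888 = -6.318; -3.43 + 2.888 = -0.542.

[-6.318, -0.542]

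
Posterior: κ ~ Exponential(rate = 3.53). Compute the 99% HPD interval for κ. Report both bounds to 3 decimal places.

The exponential density is strictly decreasing on [0, ∞), so the HPD interval is anchored at 0: [0, q] with P(κ ≤ q) = 0.99.
q = −ln(1 − 0.99) / 3.53 = 4.6052 / 3.53 = 1.305.

[0.000, 1.305]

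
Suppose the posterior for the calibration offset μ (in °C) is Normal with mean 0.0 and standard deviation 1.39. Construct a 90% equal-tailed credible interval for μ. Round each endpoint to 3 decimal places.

[-2.286, 2.286]

The posterior is symmetric, so the 90% equal-tailed interval is μ = 0.0 ± z·1.39 with z = 1.645.
Half-width: 1.645 × 1.39 = 2.286.
0.0 − 2.286 = -2.286; 0.0 + 2.286 = 2.286.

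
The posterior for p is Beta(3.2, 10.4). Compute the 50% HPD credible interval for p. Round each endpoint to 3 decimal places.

[0.123, 0.271]

The posterior is unimodal and skewed, so the HPD interval has equal density at both endpoints and is the shortest 50% interval.
Solving f(0.123) = f(0.271) with F(0.271) − F(0.123) = 0.50 gives [0.123, 0.271].
For comparison, the equal-tailed interval is [0.152, 0.305]; the HPD is narrower and shifted toward the mode.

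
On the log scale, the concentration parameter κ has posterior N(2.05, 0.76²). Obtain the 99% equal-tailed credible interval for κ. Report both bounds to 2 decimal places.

[1.10, 55.02]

On the log scale the 99% interval is 2.05 ± 2.576 × 0.76 = [0.0924, 4.0076].
Exponentiate: [e^0.0924, e^4.0076] = [1.10, 55.02].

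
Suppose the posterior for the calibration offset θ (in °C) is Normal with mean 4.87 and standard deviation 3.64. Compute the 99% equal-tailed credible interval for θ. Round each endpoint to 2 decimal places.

The posterior is symmetric, so the 99% equal-tailed interval is θ = 4.87 ± z·3.64 with z = 2.576.
Half-width: 2.576 × 3.64 = 9.38.
4.87 − 9.38 = -4.51; 4.87 + 9.38 = 14.25.

[-4.51, 14.25]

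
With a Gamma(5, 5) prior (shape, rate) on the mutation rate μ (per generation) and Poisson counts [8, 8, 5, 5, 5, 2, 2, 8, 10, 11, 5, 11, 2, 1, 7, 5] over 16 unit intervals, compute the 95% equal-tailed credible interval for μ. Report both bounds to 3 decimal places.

Posterior: Gamma(5+95, 5+16) = Gamma(100, 21) (shape, rate).
Equal-tailed 95% interval: Gamma(100, 21) quantiles at 0.025 and 0.975.
Posterior mean ≈ 4.762, SD ≈ 0.476; a Normal approximation gives roughly [3.829, 5.695].
Exact: lower = 3.874; upper = 5.739.

[3.874, 5.739]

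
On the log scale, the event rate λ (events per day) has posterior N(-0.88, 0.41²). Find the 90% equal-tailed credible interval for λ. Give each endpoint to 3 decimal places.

[0.211, 0.814]

On the log scale the 90% interval is -0.88 ± 1.645 × 0.41 = [-1.5544, -0.2056].
Exponentiate: [e^-1.5544, e^-0.2056] = [0.211, 0.814].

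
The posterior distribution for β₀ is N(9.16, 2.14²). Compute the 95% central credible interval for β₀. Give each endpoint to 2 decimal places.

[4.97, 13.35]

The posterior is symmetric, so the 95% equal-tailed interval is β₀ = 9.16 ± z·2.14 with z = 1.960.
Half-width: 1.960 × 2.14 = 4.19.
9.16 − 4.19 = 4.97; 9.16 + 4.19 = 13.35.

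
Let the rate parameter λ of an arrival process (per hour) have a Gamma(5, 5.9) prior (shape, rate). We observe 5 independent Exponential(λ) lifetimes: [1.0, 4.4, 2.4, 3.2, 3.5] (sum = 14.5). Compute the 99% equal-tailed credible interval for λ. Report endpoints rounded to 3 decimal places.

Posterior: Gamma(5+5, 5.9+14.5) = Gamma(10, 20.4) (shape, rate).
Equal-tailed 99% interval: Gamma(10, 20.4) quantiles at 0.005 and 0.995.
Posterior mean ≈ 0.490, SD ≈ 0.155; a Normal approximation gives roughly [0.091, 0.889].
Exact: lower = 0.182; upper = 0.980.

[0.182, 0.980]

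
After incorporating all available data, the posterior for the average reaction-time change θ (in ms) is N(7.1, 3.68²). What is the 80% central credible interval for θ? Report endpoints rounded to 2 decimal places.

[2.38, 11.82]

The posterior is symmetric, so the 80% equal-tailed interval is θ = 7.1 ± z·3.68 with z = 1.282.
Half-width: 1.282 × 3.68 = 4.72.
7.1 − 4.72 = 2.38; 7.1 + 4.72 = 11.82.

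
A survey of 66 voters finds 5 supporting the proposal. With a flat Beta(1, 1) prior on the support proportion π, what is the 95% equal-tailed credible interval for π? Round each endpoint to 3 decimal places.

[0.034, 0.166]

Posterior: Beta(1+5, 1+61) = Beta(6, 62).
Equal-tailed 95% interval: the 0.025 and 0.975 quantiles of Beta(6, 62).
Posterior mean ≈ 0.088, SD ≈ 0.034; a Normal approximation gives roughly [0.021, 0.155].
Exact: F⁻¹(0.025) = 0.034; F⁻¹(0.975) = 0.166.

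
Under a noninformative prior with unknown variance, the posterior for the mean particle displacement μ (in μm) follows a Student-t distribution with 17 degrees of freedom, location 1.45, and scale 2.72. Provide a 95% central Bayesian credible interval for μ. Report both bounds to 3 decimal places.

The t_17 distribution is symmetric; the 95% interval is 1.45 ± t·2.72 with t_{0.975,17} = 2.110.
Half-width: 2.110 × 2.72 = 5.739.
1.45 − 5.739 = -4.289; 1.45 + 5.739 = 7.189.

[-4.289, 7.189]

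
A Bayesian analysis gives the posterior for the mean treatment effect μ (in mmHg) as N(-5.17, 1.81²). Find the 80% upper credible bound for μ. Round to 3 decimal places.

-3.647

Need U with P(μ ≤ U) = 0.80: U = -5.17 + z_{0.2}·1.81.
z = 0.842; U = -5.17 + 0.842 × 1.81 = -3.647.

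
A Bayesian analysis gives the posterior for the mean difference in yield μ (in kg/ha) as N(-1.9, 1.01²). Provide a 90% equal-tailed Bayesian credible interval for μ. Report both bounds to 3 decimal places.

The posterior is symmetric, so the 90% equal-tailed interval is μ = -1.9 ± z·1.01 with z = 1.645.
Half-width: 1.645 × 1.01 = 1.661.
-1.9 − 1.661 = -3.561; -1.9 + 1.661 = -0.239.

[-3.561, -0.239]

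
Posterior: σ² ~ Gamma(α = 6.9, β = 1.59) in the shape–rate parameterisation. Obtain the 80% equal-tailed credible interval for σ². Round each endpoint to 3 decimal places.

Posterior: Gamma(shape 6.9, rate 1.59).
Equal-tailed 80% interval: Gamma(6.9, 1.59) quantiles at 0.1 and 0.9.
Posterior mean ≈ 4.340, SD ≈ 1.652; a Normal approximation gives roughly [2.222, 6.457].
Exact: lower = 2.402; upper = 6.545.

[2.402, 6.545]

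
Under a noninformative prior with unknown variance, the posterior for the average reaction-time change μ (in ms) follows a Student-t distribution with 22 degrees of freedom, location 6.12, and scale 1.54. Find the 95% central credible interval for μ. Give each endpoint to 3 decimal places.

The t_22 distribution is symmetric; the 95% interval is 6.12 ± t·1.54 with t_{0.975,22} = 2.074.
Half-width: 2.074 × 1.54 = 3.194.
6.12 − 3.194 = 2.926; 6.12 + 3.194 = 9.314.

[2.926, 9.314]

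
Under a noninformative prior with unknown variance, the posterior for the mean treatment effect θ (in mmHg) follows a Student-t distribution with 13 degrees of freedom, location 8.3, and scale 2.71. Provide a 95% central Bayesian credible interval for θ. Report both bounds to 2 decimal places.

[2.45, 14.15]

The t_13 distribution is symmetric; the 95% interval is 8.3 ± t·2.71 with t_{0.975,13} = 2.160.
Half-width: 2.160 × 2.71 = 5.85.
8.3 − 5.85 = 2.45; 8.3 + 5.85 = 14.15.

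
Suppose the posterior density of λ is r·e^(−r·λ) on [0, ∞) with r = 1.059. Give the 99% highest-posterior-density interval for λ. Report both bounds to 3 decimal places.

The exponential density is strictly decreasing on [0, ∞), so the HPD interval is anchored at 0: [0, q] with P(λ ≤ q) = 0.99.
q = −ln(1 − 0.99) / 1.059 = 4.6052 / 1.059 = 4.349.

[0.000, 4.349]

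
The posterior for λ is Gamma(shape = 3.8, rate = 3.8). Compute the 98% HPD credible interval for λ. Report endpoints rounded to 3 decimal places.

The posterior is unimodal and skewed, so the HPD interval has equal density at both endpoints and is the shortest 98% interval.
Solving f(0.114) = f(2.341) with F(2.341) − F(0.114) = 0.98 gives [0.114, 2.341].
For comparison, the equal-tailed interval is [0.195, 2.559]; the HPD is narrower and shifted toward the mode.

[0.114, 2.341]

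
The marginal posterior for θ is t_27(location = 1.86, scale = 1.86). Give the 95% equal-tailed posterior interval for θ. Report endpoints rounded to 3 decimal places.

[-1.956, 5.676]

The t_27 distribution is symmetric; the 95% interval is 1.86 ± t·1.86 with t_{0.975,27} = 2.052.
Half-width: 2.052 × 1.86 = 3.816.
1.86 − 3.816 = -1.956; 1.86 + 3.816 = 5.676.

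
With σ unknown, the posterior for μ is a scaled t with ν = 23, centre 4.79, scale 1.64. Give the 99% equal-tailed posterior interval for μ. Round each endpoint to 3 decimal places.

[0.186, 9.394]

The t_23 distribution is symmetric; the 99% interval is 4.79 ± t·1.64 with t_{0.995,23} = 2.807.
Half-width: 2.807 × 1.64 = 4.604.
4.79 − 4.604 = 0.186; 4.79 + 4.604 = 9.394.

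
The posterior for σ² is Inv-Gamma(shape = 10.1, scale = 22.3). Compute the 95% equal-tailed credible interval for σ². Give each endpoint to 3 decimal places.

[1.295, 4.584]

Inverse-Gamma(10.1, 22.3) quantiles: F⁻¹(0.025) and F⁻¹(0.975).
Equivalently, 1/σ² ~ Gamma(10.1, rate = 22.3); invert its 0.975 and 0.025 quantiles.
Posterior mean ≈ 2.451, SD ≈ 0.861; a Normal approximation gives roughly [0.763, 4.138].
Exact: lower = 1.295; upper = 4.584.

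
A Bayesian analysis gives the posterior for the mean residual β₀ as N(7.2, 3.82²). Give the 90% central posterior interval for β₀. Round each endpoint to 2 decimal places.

The posterior is symmetric, so the 90% equal-tailed interval is β₀ = 7.2 ± z·3.82 with z = 1.645.
Half-width: 1.645 × 3.82 = 6.28.
7.2 − 6.28 = 0.92; 7.2 + 6.28 = 13.48.

[0.92, 13.48]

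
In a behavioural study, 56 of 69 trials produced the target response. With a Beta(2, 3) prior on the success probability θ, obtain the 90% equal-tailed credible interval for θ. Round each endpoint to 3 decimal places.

[0.701, 0.857]

Posterior: Beta(2+56, 3+13) = Beta(58, 16).
Equal-tailed 90% interval: the 0.05 and 0.95 quantiles of Beta(58, 16).
Posterior mean ≈ 0.784, SD ≈ 0.048; a Normal approximation gives roughly [0.706, 0.862].
Exact: F⁻¹(0.05) = 0.701; F⁻¹(0.95) = 0.857.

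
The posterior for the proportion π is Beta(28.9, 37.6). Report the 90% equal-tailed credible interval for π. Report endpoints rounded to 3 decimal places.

[0.336, 0.535]

Posterior: Beta(28.9, 37.6).
Equal-tailed 90% interval: the 0.05 and 0.95 quantiles of Beta(28.9, 37.6).
Posterior mean ≈ 0.435, SD ≈ 0.060; a Normal approximation gives roughly [0.335, 0.534].
Exact: F⁻¹(0.05) = 0.336; F⁻¹(0.95) = 0.535.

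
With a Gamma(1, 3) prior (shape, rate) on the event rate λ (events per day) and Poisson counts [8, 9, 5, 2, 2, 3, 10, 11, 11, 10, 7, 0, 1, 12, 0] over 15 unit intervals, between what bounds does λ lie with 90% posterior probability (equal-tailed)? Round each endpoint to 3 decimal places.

[4.267, 6.018]

Posterior: Gamma(1+91, 3+15) = Gamma(92, 18) (shape, rate).
Equal-tailed 90% interval: Gamma(92, 18) quantiles at 0.05 and 0.95.
Posterior mean ≈ 5.111, SD ≈ 0.533; a Normal approximation gives roughly [4.235, 5.988].
Exact: lower = 4.267; upper = 6.018.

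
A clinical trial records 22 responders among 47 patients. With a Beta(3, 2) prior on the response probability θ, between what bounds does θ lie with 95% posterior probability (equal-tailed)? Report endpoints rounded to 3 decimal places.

Posterior: Beta(3+22, 2+25) = Beta(25, 27).
Equal-tailed 95% interval: the 0.025 and 0.975 quantiles of Beta(25, 27).
Posterior mean ≈ 0.481, SD ≈ 0.069; a Normal approximation gives roughly [0.346, 0.615].
Exact: F⁻¹(0.025) = 0.348; F⁻¹(0.975) = 0.615.

[0.348, 0.615]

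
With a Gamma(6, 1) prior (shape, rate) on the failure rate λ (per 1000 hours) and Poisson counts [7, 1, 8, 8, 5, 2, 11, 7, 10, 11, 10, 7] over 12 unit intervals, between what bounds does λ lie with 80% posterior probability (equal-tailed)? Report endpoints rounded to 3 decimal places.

Posterior: Gamma(6+87, 1+12) = Gamma(93, 13) (shape, rate).
Equal-tailed 80% interval: Gamma(93, 13) quantiles at 0.1 and 0.9.
Posterior mean ≈ 7.154, SD ≈ 0.742; a Normal approximation gives roughly [6.203, 8.105].
Exact: lower = 6.221; upper = 8.119.

[6.221, 8.119]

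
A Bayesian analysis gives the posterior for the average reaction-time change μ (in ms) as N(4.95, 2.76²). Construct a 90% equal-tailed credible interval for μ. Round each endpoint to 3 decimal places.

The posterior is symmetric, so the 90% equal-tailed interval is μ = 4.95 ± z·2.76 with z = 1.645.
Half-width: 1.645 × 2.76 = 4.540.
4.95 − 4.540 = 0.410; 4.95 + 4.540 = 9.490.

[0.410, 9.490]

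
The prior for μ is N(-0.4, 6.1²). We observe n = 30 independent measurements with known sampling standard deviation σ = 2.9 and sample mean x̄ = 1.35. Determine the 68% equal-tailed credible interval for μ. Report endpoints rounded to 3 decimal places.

Posterior precision = 1/6.1² + 30/2.9² = 0.0269 + 3.5672 = 3.5941, so posterior SD = 0.5275.
Posterior mean = (-0.4/6.1² + 30·1.35/2.9²) / 3.5941 = 1.3369.
Interval: 1.3369 ± 0.994 × 0.5275 → [0.812, 1.861].

[0.812, 1.861]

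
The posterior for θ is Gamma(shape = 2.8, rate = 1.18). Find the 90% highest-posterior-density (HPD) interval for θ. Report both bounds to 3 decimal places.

The posterior is unimodal and skewed, so the HPD interval has equal density at both endpoints and is the shortest 90% interval.
Solving f(0.301) = f(4.387) with F(4.387) − F(0.301) = 0.90 gives [0.301, 4.387].
For comparison, the equal-tailed interval is [0.608, 5.080]; the HPD is narrower and shifted toward the mode.

[0.301, 4.387]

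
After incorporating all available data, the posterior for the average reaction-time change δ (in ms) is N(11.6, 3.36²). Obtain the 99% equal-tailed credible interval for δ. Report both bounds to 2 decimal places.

The posterior is symmetric, so the 99% equal-tailed interval is δ = 11.6 ± z·3.36 with z = 2.576.
Half-width: 2.576 × 3.36 = 8.65.
11.6 − 8.65 = 2.95; 11.6 + 8.65 = 20.25.

[2.95, 20.25]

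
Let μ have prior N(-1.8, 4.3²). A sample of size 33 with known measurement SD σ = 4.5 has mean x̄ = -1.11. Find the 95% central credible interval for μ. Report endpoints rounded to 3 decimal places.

Posterior precision = 1/4.3² + 33/4.5² = 0.0541 + 1.6296 = 1.6837, so posterior SD = 0.7707.
Posterior mean = (-1.8/4.3² + 33·-1.11/4.5²) / 1.6837 = -1.1322.
Interval: -1.1322 ± 1.960 × 0.7707 → [-2.643, 0.378].

[-2.643, 0.378]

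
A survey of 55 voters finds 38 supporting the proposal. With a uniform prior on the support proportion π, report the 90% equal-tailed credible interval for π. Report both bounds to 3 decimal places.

Posterior: Beta(1+38, 1+17) = Beta(39, 18).
Equal-tailed 90% interval: the 0.05 and 0.95 quantiles of Beta(39, 18).
Posterior mean ≈ 0.684, SD ≈ 0.061; a Normal approximation gives roughly [0.584, 0.785].
Exact: F⁻¹(0.05) = 0.580; F⁻¹(0.95) = 0.781.

[0.580, 0.781]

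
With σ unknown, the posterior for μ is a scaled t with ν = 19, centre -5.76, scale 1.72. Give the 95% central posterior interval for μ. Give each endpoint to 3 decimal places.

[-9.360, -2.160]

The t_19 distribution is symmetric; the 95% interval is -5.76 ± t·1.72 with t_{0.975,19} = 2.093.
Half-width: 2.093 × 1.72 = 3.600.
-5.76 − 3.600 = -9.360; -5.76 + 3.600 = -2.160.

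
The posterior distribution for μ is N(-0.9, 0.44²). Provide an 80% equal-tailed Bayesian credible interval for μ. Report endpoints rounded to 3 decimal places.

[-1.464, -0.336]

The posterior is symmetric, so the 80% equal-tailed interval is μ = -0.9 ± z·0.44 with z = 1.282.
Half-width: 1.282 × 0.44 = 0.564.
-0.9 − 0.564 = -1.464; -0.9 + 0.564 = -0.336.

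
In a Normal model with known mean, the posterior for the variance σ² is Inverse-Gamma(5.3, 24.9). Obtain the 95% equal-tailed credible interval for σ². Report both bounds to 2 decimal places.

[2.33, 13.89]

Inverse-Gamma(5.3, 24.9) quantiles: F⁻¹(0.025) and F⁻¹(0.975).
Equivalently, 1/σ² ~ Gamma(5.3, rate = 24.9); invert its 0.975 and 0.025 quantiles.
Posterior mean ≈ 5.79, SD ≈ 3.19; a Normal approximation gives roughly [-0.46, 12.04].
Exact: lower = 2.33; upper = 13.89.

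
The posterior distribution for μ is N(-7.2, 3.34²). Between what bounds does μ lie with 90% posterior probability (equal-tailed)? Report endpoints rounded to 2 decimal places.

[-12.69, -1.71]

The posterior is symmetric, so the 90% equal-tailed interval is μ = -7.2 ± z·3.34 with z = 1.645.
Half-width: 1.645 × 3.34 = 5.49.
-7.2 − 5.49 = -12.69; -7.2 + 5.49 = -1.71.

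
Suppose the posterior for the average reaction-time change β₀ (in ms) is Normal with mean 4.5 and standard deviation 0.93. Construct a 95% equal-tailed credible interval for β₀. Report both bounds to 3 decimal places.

The posterior is symmetric, so the 95% equal-tailed interval is β₀ = 4.5 ± z·0.93 with z = 1.960.
Half-width: 1.960 × 0.93 = 1.823.
4.5 − 1.823 = 2.677; 4.5 + 1.823 = 6.323.

[2.677, 6.323]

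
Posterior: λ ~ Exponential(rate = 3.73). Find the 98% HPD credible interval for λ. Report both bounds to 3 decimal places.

[0.000, 1.049]

The exponential density is strictly decreasing on [0, ∞), so the HPD interval is anchored at 0: [0, q] with P(λ ≤ q) = 0.98.
q = −ln(1 − 0.98) / 3.73 = 3.9120 / 3.73 = 1.049.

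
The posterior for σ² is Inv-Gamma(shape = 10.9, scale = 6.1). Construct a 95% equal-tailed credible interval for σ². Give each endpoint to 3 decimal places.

[0.334, 1.125]

Inverse-Gamma(10.9, 6.1) quantiles: F⁻¹(0.025) and F⁻¹(0.975).
Equivalently, 1/σ² ~ Gamma(10.9, rate = 6.1); invert its 0.975 and 0.025 quantiles.
Posterior mean ≈ 0.616, SD ≈ 0.207; a Normal approximation gives roughly [0.211, 1.021].
Exact: lower = 0.334; upper = 1.125.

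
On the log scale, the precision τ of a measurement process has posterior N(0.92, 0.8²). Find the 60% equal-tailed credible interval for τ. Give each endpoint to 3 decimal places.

[1.280, 4.920]

On the log scale the 60% interval is 0.92 ± 0.842 × 0.8 = [0.2467, 1.5933].
Exponentiate: [e^0.2467, e^1.5933] = [1.280, 4.920].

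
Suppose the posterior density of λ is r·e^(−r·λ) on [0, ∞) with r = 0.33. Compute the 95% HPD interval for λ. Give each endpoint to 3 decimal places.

[0.000, 9.078]

The exponential density is strictly decreasing on [0, ∞), so the HPD interval is anchored at 0: [0, q] with P(λ ≤ q) = 0.95.
q = −ln(1 − 0.95) / 0.33 = 2.9957 / 0.33 = 9.078.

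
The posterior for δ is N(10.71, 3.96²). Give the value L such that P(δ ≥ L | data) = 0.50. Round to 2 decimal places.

10.71

Need L with P(δ ≥ L) = 0.50: L = 10.71 − z_{0.5}·3.96.
z = 0.000; L = 10.71 − 0.000 × 3.96 = 10.71.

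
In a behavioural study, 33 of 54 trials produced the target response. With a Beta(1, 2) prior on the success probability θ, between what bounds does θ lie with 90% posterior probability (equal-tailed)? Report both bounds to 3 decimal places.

Posterior: Beta(1+33, 2+21) = Beta(34, 23).
Equal-tailed 90% interval: the 0.05 and 0.95 quantiles of Beta(34, 23).
Posterior mean ≈ 0.596, SD ≈ 0.064; a Normal approximation gives roughly [0.491, 0.702].
Exact: F⁻¹(0.05) = 0.489; F⁻¹(0.95) = 0.701.

[0.489, 0.701]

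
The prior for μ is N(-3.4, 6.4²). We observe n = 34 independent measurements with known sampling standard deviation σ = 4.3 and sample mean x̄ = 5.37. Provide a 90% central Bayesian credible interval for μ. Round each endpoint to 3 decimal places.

[4.050, 6.460]

Posterior precision = 1/6.4² + 34/4.3² = 0.0244 + 1.8388 = 1.8632, so posterior SD = 0.7326.
Posterior mean = (-3.4/6.4² + 34·5.37/4.3²) / 1.8632 = 5.2551.
Interval: 5.2551 ± 1.645 × 0.7326 → [4.050, 6.460].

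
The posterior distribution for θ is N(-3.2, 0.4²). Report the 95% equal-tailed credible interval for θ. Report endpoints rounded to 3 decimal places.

[-3.984, -2.416]

The posterior is symmetric, so the 95% equal-tailed interval is θ = -3.2 ± z·0.4 with z = 1.960.
Half-width: 1.960 × 0.4 = 0.784.
-3.2 − 0.784 = -3.984; -3.2 + 0.784 = -2.416.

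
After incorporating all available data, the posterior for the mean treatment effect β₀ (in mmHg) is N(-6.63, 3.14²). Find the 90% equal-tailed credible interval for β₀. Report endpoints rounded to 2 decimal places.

[-11.79, -1.47]

The posterior is symmetric, so the 90% equal-tailed interval is β₀ = -6.63 ± z·3.14 with z = 1.645.
Half-width: 1.645 × 3.14 = 5.16.
-6.63 − 5.16 = -11.79; -6.63 + 5.16 = -1.47.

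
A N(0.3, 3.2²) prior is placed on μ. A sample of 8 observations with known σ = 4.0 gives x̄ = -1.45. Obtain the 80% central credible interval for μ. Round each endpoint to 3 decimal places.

[-2.822, 0.494]

Posterior precision = 1/3.2² + 8/4.0² = 0.0977 + 0.5000 = 0.5977, so posterior SD = 1.2935.
Posterior mean = (0.3/3.2² + 8·-1.45/4.0²) / 0.5977 = -1.1641.
Interval: -1.1641 ± 1.282 × 1.2935 → [-2.822, 0.494].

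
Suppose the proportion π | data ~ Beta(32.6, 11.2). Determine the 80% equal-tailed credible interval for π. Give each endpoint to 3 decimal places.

Posterior: Beta(32.6, 11.2).
Equal-tailed 80% interval: the 0.1 and 0.9 quantiles of Beta(32.6, 11.2).
Posterior mean ≈ 0.744, SD ≈ 0.065; a Normal approximation gives roughly [0.661, 0.828].
Exact: F⁻¹(0.1) = 0.658; F⁻¹(0.9) = 0.826.

[0.658, 0.826]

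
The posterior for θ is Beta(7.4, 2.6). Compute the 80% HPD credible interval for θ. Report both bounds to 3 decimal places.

The posterior is unimodal and skewed, so the HPD interval has equal density at both endpoints and is the shortest 80% interval.
Solving f(0.601) = f(0.931) with F(0.931) − F(0.601) = 0.80 gives [0.601, 0.931].
For comparison, the equal-tailed interval is [0.557, 0.900]; the HPD is narrower and shifted toward the mode.

[0.601, 0.931]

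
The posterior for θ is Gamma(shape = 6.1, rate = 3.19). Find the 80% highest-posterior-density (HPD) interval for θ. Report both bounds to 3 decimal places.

The posterior is unimodal and skewed, so the HPD interval has equal density at both endpoints and is the shortest 80% interval.
Solving f(0.845) = f(2.706) with F(2.706) − F(0.845) = 0.80 gives [0.845, 2.706].
For comparison, the equal-tailed interval is [1.011, 2.947]; the HPD is narrower and shifted toward the mode.

[0.845, 2.706]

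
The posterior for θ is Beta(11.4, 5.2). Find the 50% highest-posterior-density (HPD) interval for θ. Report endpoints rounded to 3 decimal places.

[0.632, 0.784]

The posterior is unimodal and skewed, so the HPD interval has equal density at both endpoints and is the shortest 50% interval.
Solving f(0.632) = f(0.784) with F(0.784) − F(0.632) = 0.50 gives [0.632, 0.784].
For comparison, the equal-tailed interval is [0.614, 0.768]; the HPD is narrower and shifted toward the mode.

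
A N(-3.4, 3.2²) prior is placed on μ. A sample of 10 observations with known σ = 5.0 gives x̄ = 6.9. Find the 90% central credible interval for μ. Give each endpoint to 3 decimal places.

Posterior precision = 1/3.2² + 10/5.0² = 0.0977 + 0.4000 = 0.4977, so posterior SD = 1.4175.
Posterior mean = (-3.4/3.2² + 10·6.9/5.0²) / 0.4977 = 4.8788.
Interval: 4.8788 ± 1.645 × 1.4175 → [2.547, 7.210].

[2.547, 7.210]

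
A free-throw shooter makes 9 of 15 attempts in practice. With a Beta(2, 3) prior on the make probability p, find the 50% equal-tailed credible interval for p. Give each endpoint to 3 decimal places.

Posterior: Beta(2+9, 3+6) = Beta(11, 9).
Equal-tailed 50% interval: the 0.25 and 0.75 quantiles of Beta(11, 9).
Posterior mean ≈ 0.550, SD ≈ 0.109; a Normal approximation gives roughly [0.477, 0.623].
Exact: F⁻¹(0.25) = 0.475; F⁻¹(0.75) = 0.626.

[0.475, 0.626]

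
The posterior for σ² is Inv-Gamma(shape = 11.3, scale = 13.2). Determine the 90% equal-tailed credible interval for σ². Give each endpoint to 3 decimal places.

[0.761, 2.064]

Inverse-Gamma(11.3, 13.2) quantiles: F⁻¹(0.05) and F⁻¹(0.95).
Equivalently, 1/σ² ~ Gamma(11.3, rate = 13.2); invert its 0.95 and 0.05 quantiles.
Posterior mean ≈ 1.282, SD ≈ 0.420; a Normal approximation gives roughly [0.590, 1.973].
Exact: lower = 0.761; upper = 2.064.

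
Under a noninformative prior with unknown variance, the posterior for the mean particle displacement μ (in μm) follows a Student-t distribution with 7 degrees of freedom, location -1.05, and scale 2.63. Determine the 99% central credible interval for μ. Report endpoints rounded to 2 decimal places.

[-10.25, 8.15]

The t_7 distribution is symmetric; the 99% interval is -1.05 ± t·2.63 with t_{0.995,7} = 3.499.
Half-width: 3.499 × 2.63 = 9.20.
-1.05 − 9.20 = -10.25; -1.05 + 9.20 = 8.15.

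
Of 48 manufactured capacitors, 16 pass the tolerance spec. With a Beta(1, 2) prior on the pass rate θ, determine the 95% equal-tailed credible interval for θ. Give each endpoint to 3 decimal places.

[0.212, 0.467]

Posterior: Beta(1+16, 2+32) = Beta(17, 34).
Equal-tailed 95% interval: the 0.025 and 0.975 quantiles of Beta(17, 34).
Posterior mean ≈ 0.333, SD ≈ 0.065; a Normal approximation gives roughly [0.205, 0.461].
Exact: F⁻¹(0.025) = 0.212; F⁻¹(0.975) = 0.467.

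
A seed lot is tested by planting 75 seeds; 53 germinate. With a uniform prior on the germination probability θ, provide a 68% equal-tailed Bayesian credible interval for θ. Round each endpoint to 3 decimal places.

Posterior: Beta(1+53, 1+22) = Beta(54, 23).
Equal-tailed 68% interval: the 0.16 and 0.84 quantiles of Beta(54, 23).
Posterior mean ≈ 0.701, SD ≈ 0.052; a Normal approximation gives roughly [0.650, 0.753].
Exact: F⁻¹(0.16) = 0.650; F⁻¹(0.84) = 0.753.

[0.650, 0.753]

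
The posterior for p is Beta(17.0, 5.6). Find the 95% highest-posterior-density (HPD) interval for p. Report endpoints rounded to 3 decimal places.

[0.577, 0.915]

The posterior is unimodal and skewed, so the HPD interval has equal density at both endpoints and is the shortest 95% interval.
Solving f(0.577) = f(0.915) with F(0.915) − F(0.577) = 0.95 gives [0.577, 0.915].
For comparison, the equal-tailed interval is [0.560, 0.903]; the HPD is narrower and shifted toward the mode.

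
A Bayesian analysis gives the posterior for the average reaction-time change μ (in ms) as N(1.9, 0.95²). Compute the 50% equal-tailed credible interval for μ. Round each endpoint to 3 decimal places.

The posterior is symmetric, so the 50% equal-tailed interval is μ = 1.9 ± z·0.95 with z = 0.674.
Half-width: 0.674 × 0.95 = 0.641.
1.9 − 0.641 = 1.259; 1.9 + 0.641 = 2.541.

[1.259, 2.541]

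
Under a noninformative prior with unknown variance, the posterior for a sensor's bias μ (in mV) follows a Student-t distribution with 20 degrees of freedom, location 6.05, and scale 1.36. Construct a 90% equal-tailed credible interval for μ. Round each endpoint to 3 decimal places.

The t_20 distribution is symmetric; the 90% interval is 6.05 ± t·1.36 with t_{0.95,20} = 1.725.
Half-width: 1.725 × 1.36 = 2.346.
6.05 − 2.346 = 3.704; 6.05 + 2.346 = 8.396.

[3.704, 8.396]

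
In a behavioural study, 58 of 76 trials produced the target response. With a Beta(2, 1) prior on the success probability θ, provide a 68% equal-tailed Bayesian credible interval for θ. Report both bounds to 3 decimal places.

[0.712, 0.807]

Posterior: Beta(2+58, 1+18) = Beta(60, 19).
Equal-tailed 68% interval: the 0.16 and 0.84 quantiles of Beta(60, 19).
Posterior mean ≈ 0.759, SD ≈ 0.048; a Normal approximation gives roughly [0.712, 0.807].
Exact: F⁻¹(0.16) = 0.712; F⁻¹(0.84) = 0.807.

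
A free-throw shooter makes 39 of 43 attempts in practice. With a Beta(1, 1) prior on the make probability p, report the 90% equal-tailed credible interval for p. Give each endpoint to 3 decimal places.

[0.804, 0.954]

Posterior: Beta(1+39, 1+4) = Beta(40, 5).
Equal-tailed 90% interval: the 0.05 and 0.95 quantiles of Beta(40, 5).
Posterior mean ≈ 0.889, SD ≈ 0.046; a Normal approximation gives roughly [0.813, 0.965].
Exact: F⁻¹(0.05) = 0.804; F⁻¹(0.95) = 0.954.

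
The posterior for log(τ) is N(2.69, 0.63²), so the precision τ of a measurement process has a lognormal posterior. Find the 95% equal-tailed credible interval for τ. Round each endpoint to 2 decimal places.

[4.29, 50.64]

On the log scale the 95% interval is 2.69 ± 1.960 × 0.63 = [1.4552, 3.9248].
Exponentiate: [e^1.4552, e^3.9248] = [4.29, 50.64].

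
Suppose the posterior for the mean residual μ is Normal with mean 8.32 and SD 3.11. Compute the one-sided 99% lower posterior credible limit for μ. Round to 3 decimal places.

1.085

Need L with P(μ ≥ L) = 0.99: L = 8.32 − z_{0.01}·3.11.
z = 2.326; L = 8.32 − 2.326 × 3.11 = 1.085.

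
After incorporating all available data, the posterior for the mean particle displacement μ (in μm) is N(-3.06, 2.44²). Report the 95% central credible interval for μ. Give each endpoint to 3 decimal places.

The posterior is symmetric, so the 95% equal-tailed interval is μ = -3.06 ± z·2.44 with z = 1.960.
Half-width: 1.960 × 2.44 = 4.782.
-3.06 − 4.782 = -7.842; -3.06 + 4.782 = 1.722.

[-7.842, 1.722]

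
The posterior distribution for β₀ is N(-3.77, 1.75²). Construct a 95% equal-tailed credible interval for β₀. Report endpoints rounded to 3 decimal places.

The posterior is symmetric, so the 95% equal-tailed interval is β₀ = -3.77 ± z·1.75 with z = 1.960.
Half-width: 1.960 × 1.75 = 3.430.
-3.77 − 3.430 = -7.200; -3.77 + 3.430 = -0.340.

[-7.200, -0.340]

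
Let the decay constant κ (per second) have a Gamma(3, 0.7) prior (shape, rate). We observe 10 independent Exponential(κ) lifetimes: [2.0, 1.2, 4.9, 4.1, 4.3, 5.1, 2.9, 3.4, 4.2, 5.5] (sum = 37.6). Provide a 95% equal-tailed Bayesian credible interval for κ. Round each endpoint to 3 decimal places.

Posterior: Gamma(3+10, 0.7+37.6) = Gamma(13, 38.3) (shape, rate).
Equal-tailed 95% interval: Gamma(13, 38.3) quantiles at 0.025 and 0.975.
Posterior mean ≈ 0.339, SD ≈ 0.094; a Normal approximation gives roughly [0.155, 0.524].
Exact: lower = 0.181; upper = 0.547.

[0.181, 0.547]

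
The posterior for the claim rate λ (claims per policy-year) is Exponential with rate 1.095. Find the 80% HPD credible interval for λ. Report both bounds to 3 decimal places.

The exponential density is strictly decreasing on [0, ∞), so the HPD interval is anchored at 0: [0, q] with P(λ ≤ q) = 0.80.
q = −ln(1 − 0.80) / 1.095 = 1.6094 / 1.095 = 1.470.

[0.000, 1.470]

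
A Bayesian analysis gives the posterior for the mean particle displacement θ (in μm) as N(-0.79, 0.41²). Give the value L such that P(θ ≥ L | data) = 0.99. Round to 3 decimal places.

Need L with P(θ ≥ L) = 0.99: L = -0.79 − z_{0.01}·0.41.
z = 2.326; L = -0.79 − 2.326 × 0.41 = -1.744.

-1.744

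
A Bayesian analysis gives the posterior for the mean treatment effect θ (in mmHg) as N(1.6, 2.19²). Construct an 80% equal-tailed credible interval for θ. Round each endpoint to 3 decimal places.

[-1.207, 4.407]

The posterior is symmetric, so the 80% equal-tailed interval is θ = 1.6 ± z·2.19 with z = 1.282.
Half-width: 1.282 × 2.19 = 2.807.
1.6 − 2.807 = -1.207; 1.6 + 2.807 = 4.407.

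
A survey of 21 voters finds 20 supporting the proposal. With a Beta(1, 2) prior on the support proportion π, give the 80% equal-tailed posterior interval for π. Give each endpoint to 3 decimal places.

Posterior: Beta(1+20, 2+1) = Beta(21, 3).
Equal-tailed 80% interval: the 0.1 and 0.9 quantiles of Beta(21, 3).
Posterior mean ≈ 0.875, SD ≈ 0.066; a Normal approximation gives roughly [0.790, 0.960].
Exact: F⁻¹(0.1) = 0.785; F⁻¹(0.9) = 0.951.

[0.785, 0.951]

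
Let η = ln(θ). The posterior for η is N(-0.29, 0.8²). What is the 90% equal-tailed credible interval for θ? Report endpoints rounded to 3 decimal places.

On the log scale the 90% interval is -0.29 ± 1.645 × 0.8 = [-1.6059, 1.0259].
Exponentiate: [e^-1.6059, e^1.0259] = [0.201, 2.790].

[0.201, 2.790]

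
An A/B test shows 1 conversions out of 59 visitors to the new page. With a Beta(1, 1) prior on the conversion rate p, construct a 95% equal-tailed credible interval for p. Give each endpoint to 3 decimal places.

[0.004, 0.089]

Posterior: Beta(1+1, 1+58) = Beta(2, 59).
Equal-tailed 95% interval: the 0.025 and 0.975 quantiles of Beta(2, 59).
Posterior mean ≈ 0.033, SD ≈ 0.023; a Normal approximation gives roughly [-0.012, 0.077].
Exact: F⁻¹(0.025) = 0.004; F⁻¹(0.975) = 0.089.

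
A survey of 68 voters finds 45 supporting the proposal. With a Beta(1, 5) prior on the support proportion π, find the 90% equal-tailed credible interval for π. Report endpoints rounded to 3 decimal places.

Posterior: Beta(1+45, 5+23) = Beta(46, 28).
Equal-tailed 90% interval: the 0.05 and 0.95 quantiles of Beta(46, 28).
Posterior mean ≈ 0.622, SD ≈ 0.056; a Normal approximation gives roughly [0.530, 0.714].
Exact: F⁻¹(0.05) = 0.528; F⁻¹(0.95) = 0.712.

[0.528, 0.712]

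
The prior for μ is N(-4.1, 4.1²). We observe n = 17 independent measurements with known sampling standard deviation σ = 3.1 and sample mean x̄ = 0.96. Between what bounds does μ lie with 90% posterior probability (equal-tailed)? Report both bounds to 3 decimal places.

[-0.421, 2.012]

Posterior precision = 1/4.1² + 17/3.1² = 0.0595 + 1.7690 = 1.8285, so posterior SD = 0.7395.
Posterior mean = (-4.1/4.1² + 17·0.96/3.1²) / 1.8285 = 0.7954.
Interval: 0.7954 ± 1.645 × 0.7395 → [-0.421, 2.012].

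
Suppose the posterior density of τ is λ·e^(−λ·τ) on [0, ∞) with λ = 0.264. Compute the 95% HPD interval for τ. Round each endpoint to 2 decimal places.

The exponential density is strictly decreasing on [0, ∞), so the HPD interval is anchored at 0: [0, q] with P(τ ≤ q) = 0.95.
q = −ln(1 − 0.95) / 0.264 = 2.9957 / 0.264 = 11.35.

[0.00, 11.35]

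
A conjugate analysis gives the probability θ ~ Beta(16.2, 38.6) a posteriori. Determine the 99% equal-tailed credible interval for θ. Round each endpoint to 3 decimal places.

Posterior: Beta(16.2, 38.6).
Equal-tailed 99% interval: the 0.005 and 0.995 quantiles of Beta(16.2, 38.6).
Posterior mean ≈ 0.296, SD ≈ 0.061; a Normal approximation gives roughly [0.138, 0.453].
Exact: F⁻¹(0.005) = 0.155; F⁻¹(0.995) = 0.464.

[0.155, 0.464]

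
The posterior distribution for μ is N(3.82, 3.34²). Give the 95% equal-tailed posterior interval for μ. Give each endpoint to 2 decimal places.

The posterior is symmetric, so the 95% equal-tailed interval is μ = 3.82 ± z·3.34 with z = 1.960.
Half-width: 1.960 × 3.34 = 6.55.
3.82 − 6.55 = -2.73; 3.82 + 6.55 = 10.37.

[-2.73, 10.37]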